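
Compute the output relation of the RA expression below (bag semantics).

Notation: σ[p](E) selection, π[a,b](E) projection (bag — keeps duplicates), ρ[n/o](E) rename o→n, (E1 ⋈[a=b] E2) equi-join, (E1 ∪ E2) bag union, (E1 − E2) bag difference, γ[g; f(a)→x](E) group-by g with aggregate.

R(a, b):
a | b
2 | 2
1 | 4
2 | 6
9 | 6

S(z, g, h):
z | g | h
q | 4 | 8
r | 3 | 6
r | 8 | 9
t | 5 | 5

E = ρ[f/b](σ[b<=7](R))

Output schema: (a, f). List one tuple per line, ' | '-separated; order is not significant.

Row counts bottom-up:
  R → 4
  σ[b<=7](R) → 4
  ρ[f/b](σ[b<=7](R)) → 4

== RESULT ==
a | f
1 | 4
2 | 2
2 | 6
9 | 6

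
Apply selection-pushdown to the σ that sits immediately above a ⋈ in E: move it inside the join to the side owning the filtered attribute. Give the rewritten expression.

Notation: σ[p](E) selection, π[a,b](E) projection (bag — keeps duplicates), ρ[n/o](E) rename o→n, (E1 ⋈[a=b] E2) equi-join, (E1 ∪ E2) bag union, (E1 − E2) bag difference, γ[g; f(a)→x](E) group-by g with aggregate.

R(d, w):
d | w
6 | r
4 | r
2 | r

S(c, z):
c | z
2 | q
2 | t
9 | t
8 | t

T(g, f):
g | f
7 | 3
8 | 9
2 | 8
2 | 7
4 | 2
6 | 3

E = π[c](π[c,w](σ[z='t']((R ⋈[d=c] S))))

σ filters on z, owned by the right side.
E' = π[c](π[c,w]((R ⋈[d=c] σ[z='t'](S))))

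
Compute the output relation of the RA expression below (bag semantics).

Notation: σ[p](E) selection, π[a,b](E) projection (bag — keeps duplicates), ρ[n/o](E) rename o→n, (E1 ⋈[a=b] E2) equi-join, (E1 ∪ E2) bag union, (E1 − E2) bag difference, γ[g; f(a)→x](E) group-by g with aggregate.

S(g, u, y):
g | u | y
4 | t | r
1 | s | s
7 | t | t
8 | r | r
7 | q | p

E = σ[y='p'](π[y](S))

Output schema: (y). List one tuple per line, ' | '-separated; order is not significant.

Per-node cardinality:
  S → 5
  π[y](S) → 5
  σ[y='p'](π[y](S)) → 1

== RESULT ==
y
p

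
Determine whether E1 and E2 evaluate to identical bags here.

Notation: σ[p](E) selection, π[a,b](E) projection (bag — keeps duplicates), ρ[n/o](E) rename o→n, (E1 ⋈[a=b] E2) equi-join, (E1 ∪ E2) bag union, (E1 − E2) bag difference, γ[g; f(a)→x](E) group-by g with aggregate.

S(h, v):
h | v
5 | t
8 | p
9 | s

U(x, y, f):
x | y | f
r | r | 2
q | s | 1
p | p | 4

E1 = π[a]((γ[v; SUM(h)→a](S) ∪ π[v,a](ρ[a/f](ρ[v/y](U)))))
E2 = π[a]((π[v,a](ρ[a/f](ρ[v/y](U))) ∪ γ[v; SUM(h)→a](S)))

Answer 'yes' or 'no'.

E1 stepwise |·|:
  S → 3
  γ[v; SUM(h)→a](S) → 3
  U → 3
  ρ[v/y](U) → 3
  ρ[a/f](ρ[v/y](U)) → 3
  π[v,a](ρ[a/f](ρ[v/y](U))) → 3
  (γ[v; SUM(h)→a](S) ∪ π[v,a](ρ[a/f](ρ[v/y](U)))) → 6
  π[a]((γ[v; SUM(h)→a](S) ∪ π[v,a](ρ[a/f](ρ[v/y](U))))) → 6
E2 stepwise |·|:
  U → 3
  ρ[v/y](U) → 3
  ρ[a/f](ρ[v/y](U)) → 3
  π[v,a](ρ[a/f](ρ[v/y](U))) → 3
  S → 3
  γ[v; SUM(h)→a](S) → 3
  (π[v,a](ρ[a/f](ρ[v/y](U))) ∪ γ[v; SUM(h)→a](S)) → 6
  π[a]((π[v,a](ρ[a/f](ρ[v/y](U))) ∪ γ[v; SUM(h)→a](S))) → 6

E1 and E2 produce the same multiset:
a
1
2
4
5
8
9

yes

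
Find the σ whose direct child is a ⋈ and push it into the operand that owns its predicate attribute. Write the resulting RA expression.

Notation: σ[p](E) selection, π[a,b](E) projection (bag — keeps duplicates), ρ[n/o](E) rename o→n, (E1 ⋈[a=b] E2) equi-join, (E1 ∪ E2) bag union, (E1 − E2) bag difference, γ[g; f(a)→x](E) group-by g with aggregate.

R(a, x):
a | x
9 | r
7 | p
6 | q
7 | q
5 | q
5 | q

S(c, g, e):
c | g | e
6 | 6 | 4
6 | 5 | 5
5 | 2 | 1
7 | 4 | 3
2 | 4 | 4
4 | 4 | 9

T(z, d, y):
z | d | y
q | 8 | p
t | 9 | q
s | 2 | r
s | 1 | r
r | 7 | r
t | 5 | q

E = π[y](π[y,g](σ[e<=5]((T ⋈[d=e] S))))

σ filters on e, owned by the right side.
E' = π[y](π[y,g]((T ⋈[d=e] σ[e<=5](S))))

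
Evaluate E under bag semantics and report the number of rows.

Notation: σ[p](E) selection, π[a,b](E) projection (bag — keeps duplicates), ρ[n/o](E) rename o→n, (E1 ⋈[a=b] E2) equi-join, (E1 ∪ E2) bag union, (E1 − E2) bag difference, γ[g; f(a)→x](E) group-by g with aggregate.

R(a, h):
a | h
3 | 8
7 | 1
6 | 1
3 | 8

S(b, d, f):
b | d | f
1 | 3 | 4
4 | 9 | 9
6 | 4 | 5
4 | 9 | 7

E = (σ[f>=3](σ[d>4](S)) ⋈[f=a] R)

Stepwise |·|:
  S → 4
  σ[d>4](S) → 2
  σ[f>=3](σ[d>4](S)) → 2
  R → 4
  (σ[f>=3](σ[d>4](S)) ⋈[f=a] R) → 1

|E| = 1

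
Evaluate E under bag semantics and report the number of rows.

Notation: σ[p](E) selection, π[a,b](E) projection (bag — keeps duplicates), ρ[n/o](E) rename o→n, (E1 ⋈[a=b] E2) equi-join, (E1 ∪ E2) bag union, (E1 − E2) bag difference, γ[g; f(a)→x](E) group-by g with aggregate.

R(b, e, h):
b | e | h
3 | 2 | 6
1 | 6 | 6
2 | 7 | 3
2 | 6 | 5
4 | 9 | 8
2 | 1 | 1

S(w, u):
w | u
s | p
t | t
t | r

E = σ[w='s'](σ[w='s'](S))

Subexpression sizes:
  S → 3
  σ[w='s'](S) → 1
  σ[w='s'](σ[w='s'](S)) → 1

|E| = 1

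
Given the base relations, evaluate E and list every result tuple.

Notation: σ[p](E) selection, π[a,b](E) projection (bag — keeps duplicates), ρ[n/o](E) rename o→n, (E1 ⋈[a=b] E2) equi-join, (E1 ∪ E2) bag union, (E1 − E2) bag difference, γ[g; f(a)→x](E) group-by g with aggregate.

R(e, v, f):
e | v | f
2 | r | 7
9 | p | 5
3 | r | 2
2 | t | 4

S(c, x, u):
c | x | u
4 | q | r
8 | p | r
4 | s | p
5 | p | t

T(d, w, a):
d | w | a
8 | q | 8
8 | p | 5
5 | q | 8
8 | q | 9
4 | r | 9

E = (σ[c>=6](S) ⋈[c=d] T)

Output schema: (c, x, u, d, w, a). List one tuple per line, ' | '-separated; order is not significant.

Stepwise |·|:
  S → 4
  σ[c>=6](S) → 1
  T → 5
  (σ[c>=6](S) ⋈[c=d] T) → 3

== RESULT ==
c | x | u | d | w | a
8 | p | r | 8 | p | 5
8 | p | r | 8 | q | 8
8 | p | r | 8 | q | 9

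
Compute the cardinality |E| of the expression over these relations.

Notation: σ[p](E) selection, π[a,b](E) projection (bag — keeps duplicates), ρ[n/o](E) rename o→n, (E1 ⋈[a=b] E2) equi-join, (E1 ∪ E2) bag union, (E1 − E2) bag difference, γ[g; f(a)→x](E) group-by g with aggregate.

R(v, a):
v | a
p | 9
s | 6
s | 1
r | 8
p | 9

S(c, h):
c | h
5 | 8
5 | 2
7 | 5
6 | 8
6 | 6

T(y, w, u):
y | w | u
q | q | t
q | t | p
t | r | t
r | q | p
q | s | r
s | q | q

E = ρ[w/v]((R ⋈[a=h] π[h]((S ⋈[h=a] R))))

Stepwise |·|:
  R → 5
  S → 5
  R → 5
  (S ⋈[h=a] R) → 3
  π[h]((S ⋈[h=a] R)) → 3
  (R ⋈[a=h] π[h]((S ⋈[h=a] R))) → 3
  ρ[w/v]((R ⋈[a=h] π[h]((S ⋈[h=a] R)))) → 3

|E| = 3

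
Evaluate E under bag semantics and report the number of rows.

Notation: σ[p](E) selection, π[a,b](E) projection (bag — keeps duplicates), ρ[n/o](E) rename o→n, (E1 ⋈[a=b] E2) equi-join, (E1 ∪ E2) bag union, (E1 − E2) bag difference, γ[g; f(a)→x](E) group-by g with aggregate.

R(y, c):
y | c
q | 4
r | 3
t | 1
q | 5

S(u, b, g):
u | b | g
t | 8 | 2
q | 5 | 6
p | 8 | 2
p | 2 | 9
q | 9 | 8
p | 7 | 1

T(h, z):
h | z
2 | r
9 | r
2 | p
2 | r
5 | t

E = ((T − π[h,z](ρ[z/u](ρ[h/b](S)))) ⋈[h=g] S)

Stepwise |·|:
  T → 5
  S → 6
  ρ[h/b](S) → 6
  ρ[z/u](ρ[h/b](S)) → 6
  π[h,z](ρ[z/u](ρ[h/b](S))) → 6
  (T − π[h,z](ρ[z/u](ρ[h/b](S)))) → 4
  S → 6
  ((T − π[h,z](ρ[z/u](ρ[h/b](S)))) ⋈[h=g] S) → 5

|E| = 5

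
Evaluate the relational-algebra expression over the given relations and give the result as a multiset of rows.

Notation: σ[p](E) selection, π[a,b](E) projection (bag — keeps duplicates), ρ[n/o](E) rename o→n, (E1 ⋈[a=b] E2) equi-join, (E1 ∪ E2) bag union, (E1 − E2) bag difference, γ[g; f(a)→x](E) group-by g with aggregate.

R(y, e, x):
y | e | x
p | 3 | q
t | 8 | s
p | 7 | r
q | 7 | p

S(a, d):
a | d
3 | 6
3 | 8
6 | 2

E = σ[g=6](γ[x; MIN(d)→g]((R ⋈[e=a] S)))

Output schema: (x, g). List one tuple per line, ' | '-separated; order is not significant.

Stepwise |·|:
  R → 4
  S → 3
  (R ⋈[e=a] S) → 2
  γ[x; MIN(d)→g]((R ⋈[e=a] S)) → 1
  σ[g=6](γ[x; MIN(d)→g]((R ⋈[e=a] S))) → 1

== RESULT ==
x | g
q | 6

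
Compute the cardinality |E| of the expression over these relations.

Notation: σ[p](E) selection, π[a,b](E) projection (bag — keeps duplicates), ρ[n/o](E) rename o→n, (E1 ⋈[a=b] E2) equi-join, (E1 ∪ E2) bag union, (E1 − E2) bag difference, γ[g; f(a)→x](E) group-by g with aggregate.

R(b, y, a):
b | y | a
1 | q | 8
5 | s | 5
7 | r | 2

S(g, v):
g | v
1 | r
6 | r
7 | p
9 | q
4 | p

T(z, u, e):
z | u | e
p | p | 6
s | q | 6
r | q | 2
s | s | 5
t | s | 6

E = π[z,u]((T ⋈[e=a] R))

Stepwise |·|:
  T → 5
  R → 3
  (T ⋈[e=a] R) → 2
  π[z,u]((T ⋈[e=a] R)) → 2

|E| = 2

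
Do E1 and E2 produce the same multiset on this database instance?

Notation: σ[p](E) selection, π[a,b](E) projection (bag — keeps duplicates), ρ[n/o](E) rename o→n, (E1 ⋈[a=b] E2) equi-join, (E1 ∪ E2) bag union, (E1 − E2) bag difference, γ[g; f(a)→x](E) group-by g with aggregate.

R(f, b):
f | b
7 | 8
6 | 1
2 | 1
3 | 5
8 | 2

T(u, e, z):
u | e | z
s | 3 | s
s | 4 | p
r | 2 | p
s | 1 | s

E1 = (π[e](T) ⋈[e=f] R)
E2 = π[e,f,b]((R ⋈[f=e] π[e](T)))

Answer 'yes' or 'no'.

E1 row counts bottom-up:
  T → 4
  π[e](T) → 4
  R → 5
  (π[e](T) ⋈[e=f] R) → 2
E2 row counts bottom-up:
  R → 5
  T → 4
  π[e](T) → 4
  (R ⋈[f=e] π[e](T)) → 2
  π[e,f,b]((R ⋈[f=e] π[e](T))) → 2

E1 and E2 produce the same multiset:
e | f | b
2 | 2 | 1
3 | 3 | 5

yes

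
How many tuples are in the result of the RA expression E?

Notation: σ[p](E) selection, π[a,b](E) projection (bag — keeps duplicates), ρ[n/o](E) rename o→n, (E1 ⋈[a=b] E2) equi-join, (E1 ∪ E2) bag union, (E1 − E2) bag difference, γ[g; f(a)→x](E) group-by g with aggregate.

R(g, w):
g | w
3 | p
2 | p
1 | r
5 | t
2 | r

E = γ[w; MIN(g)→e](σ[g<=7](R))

Row counts bottom-up:
  R → 5
  σ[g<=7](R) → 5
  γ[w; MIN(g)→e](σ[g<=7](R)) → 3

|E| = 3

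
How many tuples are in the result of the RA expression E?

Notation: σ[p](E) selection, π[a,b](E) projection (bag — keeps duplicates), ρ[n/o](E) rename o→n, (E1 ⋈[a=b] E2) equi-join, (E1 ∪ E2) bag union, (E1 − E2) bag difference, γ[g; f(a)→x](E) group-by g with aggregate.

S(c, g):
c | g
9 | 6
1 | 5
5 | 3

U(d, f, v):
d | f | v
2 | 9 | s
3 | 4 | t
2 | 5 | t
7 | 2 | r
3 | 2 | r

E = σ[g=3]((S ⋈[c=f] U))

Row counts bottom-up:
  S → 3
  U → 5
  (S ⋈[c=f] U) → 2
  σ[g=3]((S ⋈[c=f] U)) → 1

|E| = 1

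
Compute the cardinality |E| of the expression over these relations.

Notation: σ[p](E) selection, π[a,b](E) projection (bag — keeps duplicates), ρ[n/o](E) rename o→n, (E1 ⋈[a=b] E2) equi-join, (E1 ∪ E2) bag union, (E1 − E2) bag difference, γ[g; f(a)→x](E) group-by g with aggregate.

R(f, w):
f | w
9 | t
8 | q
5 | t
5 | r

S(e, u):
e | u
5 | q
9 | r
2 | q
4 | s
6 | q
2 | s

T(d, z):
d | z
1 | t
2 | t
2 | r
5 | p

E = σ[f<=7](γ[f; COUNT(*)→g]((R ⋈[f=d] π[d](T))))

Subexpression sizes:
  R → 4
  T → 4
  π[d](T) → 4
  (R ⋈[f=d] π[d](T)) → 2
  γ[f; COUNT(*)→g]((R ⋈[f=d] π[d](T))) → 1
  σ[f<=7](γ[f; COUNT(*)→g]((R ⋈[f=d] π[d](T)))) → 1

|E| = 1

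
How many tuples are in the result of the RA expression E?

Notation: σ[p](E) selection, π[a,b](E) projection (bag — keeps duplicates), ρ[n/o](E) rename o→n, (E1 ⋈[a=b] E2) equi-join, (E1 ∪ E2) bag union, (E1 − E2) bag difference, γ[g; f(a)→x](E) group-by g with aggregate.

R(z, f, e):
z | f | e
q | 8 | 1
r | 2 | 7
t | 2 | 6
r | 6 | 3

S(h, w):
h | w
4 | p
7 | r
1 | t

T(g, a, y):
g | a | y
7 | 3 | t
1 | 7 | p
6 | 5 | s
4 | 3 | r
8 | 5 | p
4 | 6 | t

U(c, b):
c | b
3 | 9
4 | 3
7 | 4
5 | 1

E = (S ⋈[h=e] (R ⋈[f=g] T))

Subexpression sizes:
  S → 3
  R → 4
  T → 6
  (R ⋈[f=g] T) → 2
  (S ⋈[h=e] (R ⋈[f=g] T)) → 1

|E| = 1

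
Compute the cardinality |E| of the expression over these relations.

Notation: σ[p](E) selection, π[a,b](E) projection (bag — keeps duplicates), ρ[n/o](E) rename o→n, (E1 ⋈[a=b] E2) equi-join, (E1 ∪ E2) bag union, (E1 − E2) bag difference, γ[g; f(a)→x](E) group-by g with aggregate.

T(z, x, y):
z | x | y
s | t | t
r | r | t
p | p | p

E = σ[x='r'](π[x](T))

Stepwise |·|:
  T → 3
  π[x](T) → 3
  σ[x='r'](π[x](T)) → 1

|E| = 1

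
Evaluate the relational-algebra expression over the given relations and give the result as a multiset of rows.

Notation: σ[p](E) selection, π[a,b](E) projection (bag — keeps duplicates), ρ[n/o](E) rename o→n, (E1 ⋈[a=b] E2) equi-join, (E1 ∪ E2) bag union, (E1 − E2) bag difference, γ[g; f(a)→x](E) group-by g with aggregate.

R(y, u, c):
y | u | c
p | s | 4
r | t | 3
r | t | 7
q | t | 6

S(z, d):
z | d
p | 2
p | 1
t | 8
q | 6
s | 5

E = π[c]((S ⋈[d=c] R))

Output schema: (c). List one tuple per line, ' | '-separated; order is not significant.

Stepwise |·|:
  S → 5
  R → 4
  (S ⋈[d=c] R) → 1
  π[c]((S ⋈[d=c] R)) → 1

== RESULT ==
c
6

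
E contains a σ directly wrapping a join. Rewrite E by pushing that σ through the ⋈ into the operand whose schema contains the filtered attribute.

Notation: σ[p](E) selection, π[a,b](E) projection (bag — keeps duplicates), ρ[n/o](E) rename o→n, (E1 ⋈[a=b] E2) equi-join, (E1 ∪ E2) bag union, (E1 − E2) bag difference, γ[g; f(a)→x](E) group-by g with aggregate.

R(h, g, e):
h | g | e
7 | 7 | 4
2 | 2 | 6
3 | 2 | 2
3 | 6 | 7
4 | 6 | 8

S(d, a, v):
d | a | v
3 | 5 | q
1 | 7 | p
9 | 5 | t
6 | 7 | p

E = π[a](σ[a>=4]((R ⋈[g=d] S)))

σ filters on a, owned by the right side.
E' = π[a]((R ⋈[g=d] σ[a>=4](S)))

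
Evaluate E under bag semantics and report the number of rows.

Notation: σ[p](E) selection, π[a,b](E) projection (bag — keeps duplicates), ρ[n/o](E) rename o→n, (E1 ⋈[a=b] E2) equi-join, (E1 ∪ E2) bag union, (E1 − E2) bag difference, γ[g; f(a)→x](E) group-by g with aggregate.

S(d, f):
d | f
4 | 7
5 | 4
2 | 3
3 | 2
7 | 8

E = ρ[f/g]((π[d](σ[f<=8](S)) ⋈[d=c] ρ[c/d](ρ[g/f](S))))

Subexpression sizes:
  S → 5
  σ[f<=8](S) → 5
  π[d](σ[f<=8](S)) → 5
  S → 5
  ρ[g/f](S) → 5
  ρ[c/d](ρ[g/f](S)) → 5
  (π[d](σ[f<=8](S)) ⋈[d=c] ρ[c/d](ρ[g/f](S))) → 5
  ρ[f/g]((π[d](σ[f<=8](S)) ⋈[d=c] ρ[c/d](ρ[g/f](S)))) → 5

|E| = 5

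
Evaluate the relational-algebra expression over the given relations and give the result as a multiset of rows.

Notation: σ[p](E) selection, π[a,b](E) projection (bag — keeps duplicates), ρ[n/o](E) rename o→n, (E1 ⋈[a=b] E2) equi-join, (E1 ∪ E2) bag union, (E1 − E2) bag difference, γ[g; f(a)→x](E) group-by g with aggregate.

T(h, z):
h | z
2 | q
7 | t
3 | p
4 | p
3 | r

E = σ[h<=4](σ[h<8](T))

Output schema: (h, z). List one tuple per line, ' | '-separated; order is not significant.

Per-node cardinality:
  T → 5
  σ[h<8](T) → 5
  σ[h<=4](σ[h<8](T)) → 4

== RESULT ==
h | z
2 | q
3 | p
3 | r
4 | p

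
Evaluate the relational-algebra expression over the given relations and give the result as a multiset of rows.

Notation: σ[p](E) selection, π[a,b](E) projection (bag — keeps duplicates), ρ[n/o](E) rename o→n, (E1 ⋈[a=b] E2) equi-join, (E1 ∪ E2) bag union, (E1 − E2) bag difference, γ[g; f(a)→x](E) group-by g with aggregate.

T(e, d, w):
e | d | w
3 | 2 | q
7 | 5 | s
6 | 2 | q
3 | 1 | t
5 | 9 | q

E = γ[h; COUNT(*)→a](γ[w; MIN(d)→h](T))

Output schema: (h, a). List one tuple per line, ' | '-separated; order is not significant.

Row counts bottom-up:
  T → 5
  γ[w; MIN(d)→h](T) → 3
  γ[h; COUNT(*)→a](γ[w; MIN(d)→h](T)) → 3

== RESULT ==
h | a
1 | 1
2 | 1
5 | 1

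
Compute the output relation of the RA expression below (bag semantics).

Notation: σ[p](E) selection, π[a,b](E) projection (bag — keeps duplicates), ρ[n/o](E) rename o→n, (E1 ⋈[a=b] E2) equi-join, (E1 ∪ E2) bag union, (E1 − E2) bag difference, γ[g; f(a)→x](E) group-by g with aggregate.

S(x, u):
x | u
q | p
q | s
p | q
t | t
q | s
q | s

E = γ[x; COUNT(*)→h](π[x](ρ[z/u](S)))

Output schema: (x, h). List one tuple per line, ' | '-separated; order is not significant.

Row counts bottom-up:
  S → 6
  ρ[z/u](S) → 6
  π[x](ρ[z/u](S)) → 6
  γ[x; COUNT(*)→h](π[x](ρ[z/u](S))) → 3

== RESULT ==
x | h
p | 1
q | 4
t | 1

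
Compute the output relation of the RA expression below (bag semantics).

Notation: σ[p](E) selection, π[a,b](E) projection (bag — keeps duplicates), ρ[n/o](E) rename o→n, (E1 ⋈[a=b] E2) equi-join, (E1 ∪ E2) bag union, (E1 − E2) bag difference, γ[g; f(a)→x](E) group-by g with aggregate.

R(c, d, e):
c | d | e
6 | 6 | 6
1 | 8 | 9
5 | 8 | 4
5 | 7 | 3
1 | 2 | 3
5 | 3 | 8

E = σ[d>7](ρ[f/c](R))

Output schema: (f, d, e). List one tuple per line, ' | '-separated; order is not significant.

Stepwise |·|:
  R → 6
  ρ[f/c](R) → 6
  σ[d>7](ρ[f/c](R)) → 2

== RESULT ==
f | d | e
1 | 8 | 9
5 | 8 | 4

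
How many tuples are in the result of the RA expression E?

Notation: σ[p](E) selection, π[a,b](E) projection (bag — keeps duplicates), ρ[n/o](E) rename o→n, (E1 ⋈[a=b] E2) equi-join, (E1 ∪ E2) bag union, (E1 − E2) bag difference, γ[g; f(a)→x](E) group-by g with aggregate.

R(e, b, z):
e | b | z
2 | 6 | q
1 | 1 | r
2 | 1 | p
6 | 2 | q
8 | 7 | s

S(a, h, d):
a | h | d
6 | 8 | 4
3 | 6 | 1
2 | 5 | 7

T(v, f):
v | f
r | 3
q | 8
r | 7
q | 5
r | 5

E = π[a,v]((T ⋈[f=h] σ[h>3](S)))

Subexpression sizes:
  T → 5
  S → 3
  σ[h>3](S) → 3
  (T ⋈[f=h] σ[h>3](S)) → 3
  π[a,v]((T ⋈[f=h] σ[h>3](S))) → 3

|E| = 3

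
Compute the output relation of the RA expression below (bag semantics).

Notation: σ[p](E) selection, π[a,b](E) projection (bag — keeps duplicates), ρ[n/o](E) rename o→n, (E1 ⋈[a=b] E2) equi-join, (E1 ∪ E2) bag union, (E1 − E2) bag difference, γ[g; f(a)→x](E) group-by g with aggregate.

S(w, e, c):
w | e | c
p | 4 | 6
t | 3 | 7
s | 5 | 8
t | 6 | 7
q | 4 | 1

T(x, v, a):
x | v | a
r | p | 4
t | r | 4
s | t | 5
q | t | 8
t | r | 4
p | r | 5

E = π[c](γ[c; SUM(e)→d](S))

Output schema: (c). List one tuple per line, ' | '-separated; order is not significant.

Row counts bottom-up:
  S → 5
  γ[c; SUM(e)→d](S) → 4
  π[c](γ[c; SUM(e)→d](S)) → 4

== RESULT ==
c
1
6
7
8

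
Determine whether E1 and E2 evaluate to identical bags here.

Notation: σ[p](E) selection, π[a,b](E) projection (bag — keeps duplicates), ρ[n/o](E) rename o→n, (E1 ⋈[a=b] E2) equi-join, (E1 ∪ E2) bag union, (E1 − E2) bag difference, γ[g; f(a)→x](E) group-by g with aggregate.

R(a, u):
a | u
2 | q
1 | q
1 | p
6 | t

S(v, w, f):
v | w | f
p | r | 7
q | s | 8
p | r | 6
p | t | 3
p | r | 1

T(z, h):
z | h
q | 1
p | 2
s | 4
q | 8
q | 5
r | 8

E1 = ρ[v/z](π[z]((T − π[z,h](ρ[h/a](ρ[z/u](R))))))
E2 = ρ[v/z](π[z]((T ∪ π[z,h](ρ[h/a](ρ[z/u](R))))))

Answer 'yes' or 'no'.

E1 per-node cardinality:
  T → 6
  R → 4
  ρ[z/u](R) → 4
  ρ[h/a](ρ[z/u](R)) → 4
  π[z,h](ρ[h/a](ρ[z/u](R))) → 4
  (T − π[z,h](ρ[h/a](ρ[z/u](R)))) → 5
  π[z]((T − π[z,h](ρ[h/a](ρ[z/u](R))))) → 5
  ρ[v/z](π[z]((T − π[z,h](ρ[h/a](ρ[z/u](R)))))) → 5
E2 per-node cardinality:
  T → 6
  R → 4
  ρ[z/u](R) → 4
  ρ[h/a](ρ[z/u](R)) → 4
  π[z,h](ρ[h/a](ρ[z/u](R))) → 4
  (T ∪ π[z,h](ρ[h/a](ρ[z/u](R)))) → 10
  π[z]((T ∪ π[z,h](ρ[h/a](ρ[z/u](R))))) → 10
  ρ[v/z](π[z]((T ∪ π[z,h](ρ[h/a](ρ[z/u](R)))))) → 10

E1 result:
v
p
q
q
r
s
E2 result:
v
p
p
q
q
q
q
q
r
s
t
Witness: ('q',) appears 2× in E1 but 5× in E2.

no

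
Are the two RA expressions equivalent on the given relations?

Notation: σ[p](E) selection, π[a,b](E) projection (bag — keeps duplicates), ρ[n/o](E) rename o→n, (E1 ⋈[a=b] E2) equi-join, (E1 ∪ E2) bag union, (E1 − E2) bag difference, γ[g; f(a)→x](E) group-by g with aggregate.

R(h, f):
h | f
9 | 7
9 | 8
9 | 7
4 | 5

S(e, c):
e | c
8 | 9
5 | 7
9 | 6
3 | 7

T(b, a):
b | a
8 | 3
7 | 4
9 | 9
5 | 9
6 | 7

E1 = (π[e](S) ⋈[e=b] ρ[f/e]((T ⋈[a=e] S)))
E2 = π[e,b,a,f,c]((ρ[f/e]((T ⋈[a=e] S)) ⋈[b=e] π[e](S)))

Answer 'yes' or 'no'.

E1 subexpression sizes:
  S → 4
  π[e](S) → 4
  T → 5
  S → 4
  (T ⋈[a=e] S) → 3
  ρ[f/e]((T ⋈[a=e] S)) → 3
  (π[e](S) ⋈[e=b] ρ[f/e]((T ⋈[a=e] S))) → 3
E2 subexpression sizes:
  T → 5
  S → 4
  (T ⋈[a=e] S) → 3
  ρ[f/e]((T ⋈[a=e] S)) → 3
  S → 4
  π[e](S) → 4
  (ρ[f/e]((T ⋈[a=e] S)) ⋈[b=e] π[e](S)) → 3
  π[e,b,a,f,c]((ρ[f/e]((T ⋈[a=e] S)) ⋈[b=e] π[e](S))) → 3

E1 and E2 produce the same multiset:
e | b | a | f | c
5 | 5 | 9 | 9 | 6
8 | 8 | 3 | 3 | 7
9 | 9 | 9 | 9 | 6

yes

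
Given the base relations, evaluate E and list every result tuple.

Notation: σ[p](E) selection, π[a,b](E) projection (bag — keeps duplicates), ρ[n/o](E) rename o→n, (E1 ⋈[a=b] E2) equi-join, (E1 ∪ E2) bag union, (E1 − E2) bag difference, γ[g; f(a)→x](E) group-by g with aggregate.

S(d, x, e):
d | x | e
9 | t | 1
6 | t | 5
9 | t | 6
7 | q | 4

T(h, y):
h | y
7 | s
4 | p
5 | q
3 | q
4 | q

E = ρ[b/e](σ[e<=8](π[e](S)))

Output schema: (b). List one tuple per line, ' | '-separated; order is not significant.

Row counts bottom-up:
  S → 4
  π[e](S) → 4
  σ[e<=8](π[e](S)) → 4
  ρ[b/e](σ[e<=8](π[e](S))) → 4

== RESULT ==
b
1
4
5
6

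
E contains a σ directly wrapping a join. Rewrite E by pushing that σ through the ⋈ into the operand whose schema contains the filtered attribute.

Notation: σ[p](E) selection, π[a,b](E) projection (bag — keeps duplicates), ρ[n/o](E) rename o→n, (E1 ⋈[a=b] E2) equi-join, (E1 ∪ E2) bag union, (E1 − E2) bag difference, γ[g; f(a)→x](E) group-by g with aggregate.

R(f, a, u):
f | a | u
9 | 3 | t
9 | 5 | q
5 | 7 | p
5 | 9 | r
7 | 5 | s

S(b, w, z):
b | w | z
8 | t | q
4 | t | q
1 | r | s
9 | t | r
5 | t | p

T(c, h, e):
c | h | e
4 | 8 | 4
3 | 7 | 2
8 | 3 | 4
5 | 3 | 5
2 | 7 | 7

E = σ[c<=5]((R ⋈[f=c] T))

σ filters on c, owned by the right side.
E' = (R ⋈[f=c] σ[c<=5](T))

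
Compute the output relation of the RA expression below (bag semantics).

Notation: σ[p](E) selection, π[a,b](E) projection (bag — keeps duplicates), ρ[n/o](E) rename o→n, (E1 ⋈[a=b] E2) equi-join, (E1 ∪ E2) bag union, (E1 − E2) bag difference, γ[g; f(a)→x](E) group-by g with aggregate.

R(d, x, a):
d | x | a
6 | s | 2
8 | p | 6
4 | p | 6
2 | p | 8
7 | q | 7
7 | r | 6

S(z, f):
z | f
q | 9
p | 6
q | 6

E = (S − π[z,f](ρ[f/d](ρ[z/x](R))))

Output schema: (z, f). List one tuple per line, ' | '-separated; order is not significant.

Per-node cardinality:
  S → 3
  R → 6
  ρ[z/x](R) → 6
  ρ[f/d](ρ[z/x](R)) → 6
  π[z,f](ρ[f/d](ρ[z/x](R))) → 6
  (S − π[z,f](ρ[f/d](ρ[z/x](R)))) → 3

== RESULT ==
z | f
p | 6
q | 6
q | 9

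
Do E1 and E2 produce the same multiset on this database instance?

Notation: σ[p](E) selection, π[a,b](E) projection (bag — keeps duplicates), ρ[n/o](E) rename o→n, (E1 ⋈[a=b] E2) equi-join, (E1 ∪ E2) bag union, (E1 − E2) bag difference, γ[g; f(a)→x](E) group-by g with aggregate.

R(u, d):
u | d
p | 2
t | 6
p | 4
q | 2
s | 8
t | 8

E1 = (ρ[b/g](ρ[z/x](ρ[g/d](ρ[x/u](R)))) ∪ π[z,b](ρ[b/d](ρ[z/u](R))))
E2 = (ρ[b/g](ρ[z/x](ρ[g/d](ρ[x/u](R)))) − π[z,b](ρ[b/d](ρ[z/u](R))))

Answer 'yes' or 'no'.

E1 row counts bottom-up:
  R → 6
  ρ[x/u](R) → 6
  ρ[g/d](ρ[x/u](R)) → 6
  ρ[z/x](ρ[g/d](ρ[x/u](R))) → 6
  ρ[b/g](ρ[z/x](ρ[g/d](ρ[x/u](R)))) → 6
  R → 6
  ρ[z/u](R) → 6
  ρ[b/d](ρ[z/u](R)) → 6
  π[z,b](ρ[b/d](ρ[z/u](R))) → 6
  (ρ[b/g](ρ[z/x](ρ[g/d](ρ[x/u](R)))) ∪ π[z,b](ρ[b/d](ρ[z/u](R)))) → 12
E2 row counts bottom-up:
  R → 6
  ρ[x/u](R) → 6
  ρ[g/d](ρ[x/u](R)) → 6
  ρ[z/x](ρ[g/d](ρ[x/u](R))) → 6
  ρ[b/g](ρ[z/x](ρ[g/d](ρ[x/u](R)))) → 6
  R → 6
  ρ[z/u](R) → 6
  ρ[b/d](ρ[z/u](R)) → 6
  π[z,b](ρ[b/d](ρ[z/u](R))) → 6
  (ρ[b/g](ρ[z/x](ρ[g/d](ρ[x/u](R)))) − π[z,b](ρ[b/d](ρ[z/u](R)))) → 0

E1 result:
z | b
p | 2
p | 2
p | 4
p | 4
q | 2
q | 2
s | 8
s | 8
t | 6
t | 6
t | 8
t | 8
E2 result:
z | b
(0 rows)
Witness: ('t', 8) appears 2× in E1 but 0× in E2.

no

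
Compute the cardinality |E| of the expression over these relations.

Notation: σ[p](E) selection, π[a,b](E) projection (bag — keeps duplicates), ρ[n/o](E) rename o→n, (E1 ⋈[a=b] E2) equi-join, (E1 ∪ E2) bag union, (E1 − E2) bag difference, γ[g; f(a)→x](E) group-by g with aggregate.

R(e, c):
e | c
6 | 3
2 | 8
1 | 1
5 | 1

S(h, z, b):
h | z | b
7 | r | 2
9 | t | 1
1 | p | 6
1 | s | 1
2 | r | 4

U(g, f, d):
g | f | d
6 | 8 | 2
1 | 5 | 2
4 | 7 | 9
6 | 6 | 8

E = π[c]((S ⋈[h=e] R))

Stepwise |·|:
  S → 5
  R → 4
  (S ⋈[h=e] R) → 3
  π[c]((S ⋈[h=e] R)) → 3

|E| = 3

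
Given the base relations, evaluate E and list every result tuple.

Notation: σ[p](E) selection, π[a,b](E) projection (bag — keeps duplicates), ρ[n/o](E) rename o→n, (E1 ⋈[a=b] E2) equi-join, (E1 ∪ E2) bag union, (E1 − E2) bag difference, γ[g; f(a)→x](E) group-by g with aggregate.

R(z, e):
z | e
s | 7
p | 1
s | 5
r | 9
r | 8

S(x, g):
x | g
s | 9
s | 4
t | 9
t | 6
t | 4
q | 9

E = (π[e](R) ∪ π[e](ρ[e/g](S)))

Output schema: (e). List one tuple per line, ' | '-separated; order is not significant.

Subexpression sizes:
  R → 5
  π[e](R) → 5
  S → 6
  ρ[e/g](S) → 6
  π[e](ρ[e/g](S)) → 6
  (π[e](R) ∪ π[e](ρ[e/g](S))) → 11

== RESULT ==
e
1
4
4
5
6
7
8
9
9
9
9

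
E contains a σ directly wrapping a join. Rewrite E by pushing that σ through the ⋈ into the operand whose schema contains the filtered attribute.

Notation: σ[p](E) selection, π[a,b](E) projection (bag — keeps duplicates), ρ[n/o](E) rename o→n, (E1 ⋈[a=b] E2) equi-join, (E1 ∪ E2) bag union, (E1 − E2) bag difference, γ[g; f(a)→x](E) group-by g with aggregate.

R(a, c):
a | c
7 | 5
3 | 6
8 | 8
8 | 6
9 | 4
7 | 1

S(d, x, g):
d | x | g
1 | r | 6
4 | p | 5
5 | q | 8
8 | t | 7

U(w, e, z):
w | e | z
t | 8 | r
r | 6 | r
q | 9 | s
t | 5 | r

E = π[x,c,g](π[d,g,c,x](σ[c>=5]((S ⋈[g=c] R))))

σ filters on c, owned by the right side.
E' = π[x,c,g](π[d,g,c,x]((S ⋈[g=c] σ[c>=5](R))))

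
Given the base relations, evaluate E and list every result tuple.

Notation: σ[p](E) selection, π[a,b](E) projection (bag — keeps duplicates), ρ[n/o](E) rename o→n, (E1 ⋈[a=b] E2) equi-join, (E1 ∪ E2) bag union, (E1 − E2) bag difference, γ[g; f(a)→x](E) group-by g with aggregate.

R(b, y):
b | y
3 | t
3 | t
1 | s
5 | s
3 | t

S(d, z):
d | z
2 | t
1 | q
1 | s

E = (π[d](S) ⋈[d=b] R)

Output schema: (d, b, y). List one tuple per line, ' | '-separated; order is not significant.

Subexpression sizes:
  S → 3
  π[d](S) → 3
  R → 5
  (π[d](S) ⋈[d=b] R) → 2

== RESULT ==
d | b | y
1 | 1 | s
1 | 1 | s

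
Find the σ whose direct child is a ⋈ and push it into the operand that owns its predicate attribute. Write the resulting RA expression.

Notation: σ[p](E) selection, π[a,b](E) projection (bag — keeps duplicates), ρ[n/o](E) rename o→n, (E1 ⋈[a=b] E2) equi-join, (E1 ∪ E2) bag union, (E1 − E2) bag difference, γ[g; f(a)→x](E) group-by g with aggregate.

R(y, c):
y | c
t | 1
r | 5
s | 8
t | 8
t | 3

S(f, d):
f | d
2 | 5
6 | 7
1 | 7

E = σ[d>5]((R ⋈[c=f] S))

σ filters on d, owned by the right side.
E' = (R ⋈[c=f] σ[d>5](S))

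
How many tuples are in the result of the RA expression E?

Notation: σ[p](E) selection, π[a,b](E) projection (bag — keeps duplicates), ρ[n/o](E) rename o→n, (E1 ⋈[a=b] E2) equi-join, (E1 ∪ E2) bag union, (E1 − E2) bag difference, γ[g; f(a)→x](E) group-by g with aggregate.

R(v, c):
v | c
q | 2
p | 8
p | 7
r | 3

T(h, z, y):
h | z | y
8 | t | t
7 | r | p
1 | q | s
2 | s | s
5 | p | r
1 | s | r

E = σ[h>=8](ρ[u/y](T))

Stepwise |·|:
  T → 6
  ρ[u/y](T) → 6
  σ[h>=8](ρ[u/y](T)) → 1

|E| = 1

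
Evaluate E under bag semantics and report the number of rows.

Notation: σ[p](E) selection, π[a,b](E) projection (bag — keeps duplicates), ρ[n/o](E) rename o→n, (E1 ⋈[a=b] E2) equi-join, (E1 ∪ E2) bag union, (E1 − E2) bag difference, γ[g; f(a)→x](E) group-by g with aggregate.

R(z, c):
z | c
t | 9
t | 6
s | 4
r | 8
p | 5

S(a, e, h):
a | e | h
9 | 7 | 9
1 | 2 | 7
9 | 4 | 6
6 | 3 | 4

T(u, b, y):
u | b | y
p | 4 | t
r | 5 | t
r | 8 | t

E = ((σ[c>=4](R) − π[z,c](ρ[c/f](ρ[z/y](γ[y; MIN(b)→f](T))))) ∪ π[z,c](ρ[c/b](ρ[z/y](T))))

Subexpression sizes:
  R → 5
  σ[c>=4](R) → 5
  T → 3
  γ[y; MIN(b)→f](T) → 1
  ρ[z/y](γ[y; MIN(b)→f](T)) → 1
  ρ[c/f](ρ[z/y](γ[y; MIN(b)→f](T))) → 1
  π[z,c](ρ[c/f](ρ[z/y](γ[y; MIN(b)→f](T)))) → 1
  (σ[c>=4](R) − π[z,c](ρ[c/f](ρ[z/y](γ[y; MIN(b)→f](T))))) → 5
  T → 3
  ρ[z/y](T) → 3
  ρ[c/b](ρ[z/y](T)) → 3
  π[z,c](ρ[c/b](ρ[z/y](T))) → 3
  ((σ[c>=4](R) − π[z,c](ρ[c/f](ρ[z/y](γ[y; MIN(b)→f](T))))) ∪ π[z,c](ρ[c/b](ρ[z/y](T)))) → 8

|E| = 8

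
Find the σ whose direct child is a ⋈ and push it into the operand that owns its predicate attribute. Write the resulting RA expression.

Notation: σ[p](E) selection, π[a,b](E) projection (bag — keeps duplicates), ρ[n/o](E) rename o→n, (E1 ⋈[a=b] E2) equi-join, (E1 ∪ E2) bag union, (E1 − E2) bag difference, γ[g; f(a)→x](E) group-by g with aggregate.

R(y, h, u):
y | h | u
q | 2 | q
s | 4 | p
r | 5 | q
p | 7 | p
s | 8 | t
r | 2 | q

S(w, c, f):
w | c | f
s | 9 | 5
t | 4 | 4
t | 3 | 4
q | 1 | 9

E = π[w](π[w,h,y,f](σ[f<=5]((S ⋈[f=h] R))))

σ filters on f, owned by the left side.
E' = π[w](π[w,h,y,f]((σ[f<=5](S) ⋈[f=h] R)))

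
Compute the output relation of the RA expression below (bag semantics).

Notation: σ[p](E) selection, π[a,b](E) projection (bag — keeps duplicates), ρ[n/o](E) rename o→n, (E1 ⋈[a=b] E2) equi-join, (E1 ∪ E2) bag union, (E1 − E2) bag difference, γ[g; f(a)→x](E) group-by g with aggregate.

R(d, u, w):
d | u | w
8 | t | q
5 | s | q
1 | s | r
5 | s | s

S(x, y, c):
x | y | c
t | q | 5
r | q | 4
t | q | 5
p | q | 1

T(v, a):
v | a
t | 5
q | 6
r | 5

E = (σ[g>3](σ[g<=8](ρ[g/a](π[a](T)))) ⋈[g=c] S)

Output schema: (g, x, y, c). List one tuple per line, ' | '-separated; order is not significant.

Subexpression sizes:
  T → 3
  π[a](T) → 3
  ρ[g/a](π[a](T)) → 3
  σ[g<=8](ρ[g/a](π[a](T))) → 3
  σ[g>3](σ[g<=8](ρ[g/a](π[a](T)))) → 3
  S → 4
  (σ[g>3](σ[g<=8](ρ[g/a](π[a](T)))) ⋈[g=c] S) → 4

== RESULT ==
g | x | y | c
5 | t | q | 5
5 | t | q | 5
5 | t | q | 5
5 | t | q | 5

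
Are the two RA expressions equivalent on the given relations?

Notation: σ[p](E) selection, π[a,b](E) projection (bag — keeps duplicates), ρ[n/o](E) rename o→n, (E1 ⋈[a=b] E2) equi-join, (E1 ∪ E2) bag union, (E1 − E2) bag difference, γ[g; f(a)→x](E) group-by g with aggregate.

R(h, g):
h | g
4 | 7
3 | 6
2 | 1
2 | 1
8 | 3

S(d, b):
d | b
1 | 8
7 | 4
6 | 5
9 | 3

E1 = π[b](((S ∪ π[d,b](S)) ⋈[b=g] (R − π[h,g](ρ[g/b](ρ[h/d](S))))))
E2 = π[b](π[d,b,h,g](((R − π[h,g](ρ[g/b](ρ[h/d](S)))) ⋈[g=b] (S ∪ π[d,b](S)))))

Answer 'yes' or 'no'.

E1 per-node cardinality:
  S → 4
  S → 4
  π[d,b](S) → 4
  (S ∪ π[d,b](S)) → 8
  R → 5
  S → 4
  ρ[h/d](S) → 4
  ρ[g/b](ρ[h/d](S)) → 4
  π[h,g](ρ[g/b](ρ[h/d](S))) → 4
  (R − π[h,g](ρ[g/b](ρ[h/d](S)))) → 5
  ((S ∪ π[d,b](S)) ⋈[b=g] (R − π[h,g](ρ[g/b](ρ[h/d](S))))) → 2
  π[b](((S ∪ π[d,b](S)) ⋈[b=g] (R − π[h,g](ρ[g/b](ρ[h/d](S)))))) → 2
E2 per-node cardinality:
  R → 5
  S → 4
  ρ[h/d](S) → 4
  ρ[g/b](ρ[h/d](S)) → 4
  π[h,g](ρ[g/b](ρ[h/d](S))) → 4
  (R − π[h,g](ρ[g/b](ρ[h/d](S)))) → 5
  S → 4
  S → 4
  π[d,b](S) → 4
  (S ∪ π[d,b](S)) → 8
  ((R − π[h,g](ρ[g/b](ρ[h/d](S)))) ⋈[g=b] (S ∪ π[d,b](S))) → 2
  π[d,b,h,g](((R − π[h,g](ρ[g/b](ρ[h/d](S)))) ⋈[g=b] (S ∪ π[d,b](S)))) → 2
  π[b](π[d,b,h,g](((R − π[h,g](ρ[g/b](ρ[h/d](S)))) ⋈[g=b] (S ∪ π[d,b](S))))) → 2

E1 and E2 produce the same multiset:
b
3
3

yes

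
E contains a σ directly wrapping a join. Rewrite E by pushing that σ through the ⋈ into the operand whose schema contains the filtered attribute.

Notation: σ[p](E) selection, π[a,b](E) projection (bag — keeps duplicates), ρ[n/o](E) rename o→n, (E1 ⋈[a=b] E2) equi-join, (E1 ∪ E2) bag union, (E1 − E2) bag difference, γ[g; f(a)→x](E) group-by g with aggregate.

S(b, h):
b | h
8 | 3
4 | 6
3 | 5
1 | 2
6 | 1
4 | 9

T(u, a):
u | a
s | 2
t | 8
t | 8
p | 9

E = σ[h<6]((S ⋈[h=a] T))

σ filters on h, owned by the left side.
E' = (σ[h<6](S) ⋈[h=a] T)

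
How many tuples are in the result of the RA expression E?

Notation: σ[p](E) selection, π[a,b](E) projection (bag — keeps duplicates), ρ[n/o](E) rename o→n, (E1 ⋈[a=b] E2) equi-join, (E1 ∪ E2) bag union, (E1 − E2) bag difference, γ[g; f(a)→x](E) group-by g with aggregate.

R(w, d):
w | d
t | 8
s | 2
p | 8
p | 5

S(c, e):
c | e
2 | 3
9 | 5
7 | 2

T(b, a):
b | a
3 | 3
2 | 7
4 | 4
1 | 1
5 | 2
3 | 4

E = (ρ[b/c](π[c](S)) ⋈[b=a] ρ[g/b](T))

Stepwise |·|:
  S → 3
  π[c](S) → 3
  ρ[b/c](π[c](S)) → 3
  T → 6
  ρ[g/b](T) → 6
  (ρ[b/c](π[c](S)) ⋈[b=a] ρ[g/b](T)) → 2

|E| = 2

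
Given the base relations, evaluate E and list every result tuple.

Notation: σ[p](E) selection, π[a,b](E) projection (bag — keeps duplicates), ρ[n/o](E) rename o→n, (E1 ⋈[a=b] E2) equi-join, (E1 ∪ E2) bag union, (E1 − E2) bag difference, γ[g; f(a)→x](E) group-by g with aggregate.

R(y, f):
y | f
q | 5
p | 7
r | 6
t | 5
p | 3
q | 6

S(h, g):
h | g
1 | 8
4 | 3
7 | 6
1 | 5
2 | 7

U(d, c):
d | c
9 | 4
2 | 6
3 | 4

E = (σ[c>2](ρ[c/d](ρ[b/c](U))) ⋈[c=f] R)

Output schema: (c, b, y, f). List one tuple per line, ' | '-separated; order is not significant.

Stepwise |·|:
  U → 3
  ρ[b/c](U) → 3
  ρ[c/d](ρ[b/c](U)) → 3
  σ[c>2](ρ[c/d](ρ[b/c](U))) → 2
  R → 6
  (σ[c>2](ρ[c/d](ρ[b/c](U))) ⋈[c=f] R) → 1

== RESULT ==
c | b | y | f
3 | 4 | p | 3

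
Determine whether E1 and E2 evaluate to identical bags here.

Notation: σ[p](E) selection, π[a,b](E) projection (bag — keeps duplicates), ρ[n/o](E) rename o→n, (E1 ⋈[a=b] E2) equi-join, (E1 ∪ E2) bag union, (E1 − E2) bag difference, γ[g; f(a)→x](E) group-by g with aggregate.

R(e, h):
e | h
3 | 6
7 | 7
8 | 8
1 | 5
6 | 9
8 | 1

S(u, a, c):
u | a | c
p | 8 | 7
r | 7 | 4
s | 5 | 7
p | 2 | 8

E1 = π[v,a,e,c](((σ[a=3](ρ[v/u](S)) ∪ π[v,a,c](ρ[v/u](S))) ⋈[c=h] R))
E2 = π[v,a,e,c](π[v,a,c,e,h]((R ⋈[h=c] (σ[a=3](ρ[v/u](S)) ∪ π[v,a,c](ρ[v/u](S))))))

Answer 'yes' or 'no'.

E1 row counts bottom-up:
  S → 4
  ρ[v/u](S) → 4
  σ[a=3](ρ[v/u](S)) → 0
  S → 4
  ρ[v/u](S) → 4
  π[v,a,c](ρ[v/u](S)) → 4
  (σ[a=3](ρ[v/u](S)) ∪ π[v,a,c](ρ[v/u](S))) → 4
  R → 6
  ((σ[a=3](ρ[v/u](S)) ∪ π[v,a,c](ρ[v/u](S))) ⋈[c=h] R) → 3
  π[v,a,e,c](((σ[a=3](ρ[v/u](S)) ∪ π[v,a,c](ρ[v/u](S))) ⋈[c=h] R)) → 3
E2 row counts bottom-up:
  R → 6
  S → 4
  ρ[v/u](S) → 4
  σ[a=3](ρ[v/u](S)) → 0
  S → 4
  ρ[v/u](S) → 4
  π[v,a,c](ρ[v/u](S)) → 4
  (σ[a=3](ρ[v/u](S)) ∪ π[v,a,c](ρ[v/u](S))) → 4
  (R ⋈[h=c] (σ[a=3](ρ[v/u](S)) ∪ π[v,a,c](ρ[v/u](S)))) → 3
  π[v,a,c,e,h]((R ⋈[h=c] (σ[a=3](ρ[v/u](S)) ∪ π[v,a,c](ρ[v/u](S))))) → 3
  π[v,a,e,c](π[v,a,c,e,h]((R ⋈[h=c] (σ[a=3](ρ[v/u](S)) ∪ π[v,a,c](ρ[v/u](S)))))) → 3

E1 and E2 produce the same multiset:
v | a | e | c
p | 2 | 8 | 8
p | 8 | 7 | 7
s | 5 | 7 | 7

yes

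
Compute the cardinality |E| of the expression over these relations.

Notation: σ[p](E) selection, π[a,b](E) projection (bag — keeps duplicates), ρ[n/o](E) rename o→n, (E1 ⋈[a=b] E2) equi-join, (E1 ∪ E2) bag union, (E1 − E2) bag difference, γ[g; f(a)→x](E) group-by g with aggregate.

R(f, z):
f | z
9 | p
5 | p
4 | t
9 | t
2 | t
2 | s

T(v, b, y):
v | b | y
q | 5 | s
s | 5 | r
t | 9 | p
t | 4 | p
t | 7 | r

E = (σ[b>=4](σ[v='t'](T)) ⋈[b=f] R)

Row counts bottom-up:
  T → 5
  σ[v='t'](T) → 3
  σ[b>=4](σ[v='t'](T)) → 3
  R → 6
  (σ[b>=4](σ[v='t'](T)) ⋈[b=f] R) → 3

|E| = 3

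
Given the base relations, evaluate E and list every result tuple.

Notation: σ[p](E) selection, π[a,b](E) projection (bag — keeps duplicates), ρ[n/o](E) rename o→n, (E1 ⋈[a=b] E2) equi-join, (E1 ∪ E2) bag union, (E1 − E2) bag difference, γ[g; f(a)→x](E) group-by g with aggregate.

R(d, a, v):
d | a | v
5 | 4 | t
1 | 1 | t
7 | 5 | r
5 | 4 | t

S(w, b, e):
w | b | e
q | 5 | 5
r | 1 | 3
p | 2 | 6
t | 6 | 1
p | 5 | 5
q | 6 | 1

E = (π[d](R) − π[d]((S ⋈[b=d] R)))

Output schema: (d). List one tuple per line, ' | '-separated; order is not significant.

Subexpression sizes:
  R → 4
  π[d](R) → 4
  S → 6
  R → 4
  (S ⋈[b=d] R) → 5
  π[d]((S ⋈[b=d] R)) → 5
  (π[d](R) − π[d]((S ⋈[b=d] R))) → 1

== RESULT ==
d
7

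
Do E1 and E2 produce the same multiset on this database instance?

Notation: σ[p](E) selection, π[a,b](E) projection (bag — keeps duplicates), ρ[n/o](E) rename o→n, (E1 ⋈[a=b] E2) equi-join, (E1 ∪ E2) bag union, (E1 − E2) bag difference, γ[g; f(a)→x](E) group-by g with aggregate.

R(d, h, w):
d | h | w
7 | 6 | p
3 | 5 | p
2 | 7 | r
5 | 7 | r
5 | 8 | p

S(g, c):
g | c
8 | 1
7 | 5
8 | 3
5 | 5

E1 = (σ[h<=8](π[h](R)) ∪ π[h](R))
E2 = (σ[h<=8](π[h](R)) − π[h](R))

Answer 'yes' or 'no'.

E1 per-node cardinality:
  R → 5
  π[h](R) → 5
  σ[h<=8](π[h](R)) → 5
  R → 5
  π[h](R) → 5
  (σ[h<=8](π[h](R)) ∪ π[h](R)) → 10
E2 per-node cardinality:
  R → 5
  π[h](R) → 5
  σ[h<=8](π[h](R)) → 5
  R → 5
  π[h](R) → 5
  (σ[h<=8](π[h](R)) − π[h](R)) → 0

E1 result:
h
5
5
6
6
7
7
7
7
8
8
E2 result:
h
(0 rows)
Witness: (6,) appears 2× in E1 but 0× in E2.

no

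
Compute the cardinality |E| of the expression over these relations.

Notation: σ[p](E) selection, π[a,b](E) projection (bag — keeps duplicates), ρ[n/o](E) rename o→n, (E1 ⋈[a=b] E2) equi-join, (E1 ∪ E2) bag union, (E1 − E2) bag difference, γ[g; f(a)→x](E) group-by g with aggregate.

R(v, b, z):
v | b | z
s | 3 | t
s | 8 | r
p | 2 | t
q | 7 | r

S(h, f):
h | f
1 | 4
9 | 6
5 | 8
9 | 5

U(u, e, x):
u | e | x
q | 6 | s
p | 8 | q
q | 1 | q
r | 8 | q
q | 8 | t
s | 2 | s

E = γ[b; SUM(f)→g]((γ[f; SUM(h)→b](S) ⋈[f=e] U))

Subexpression sizes:
  S → 4
  γ[f; SUM(h)→b](S) → 4
  U → 6
  (γ[f; SUM(h)→b](S) ⋈[f=e] U) → 4
  γ[b; SUM(f)→g]((γ[f; SUM(h)→b](S) ⋈[f=e] U)) → 2

|E| = 2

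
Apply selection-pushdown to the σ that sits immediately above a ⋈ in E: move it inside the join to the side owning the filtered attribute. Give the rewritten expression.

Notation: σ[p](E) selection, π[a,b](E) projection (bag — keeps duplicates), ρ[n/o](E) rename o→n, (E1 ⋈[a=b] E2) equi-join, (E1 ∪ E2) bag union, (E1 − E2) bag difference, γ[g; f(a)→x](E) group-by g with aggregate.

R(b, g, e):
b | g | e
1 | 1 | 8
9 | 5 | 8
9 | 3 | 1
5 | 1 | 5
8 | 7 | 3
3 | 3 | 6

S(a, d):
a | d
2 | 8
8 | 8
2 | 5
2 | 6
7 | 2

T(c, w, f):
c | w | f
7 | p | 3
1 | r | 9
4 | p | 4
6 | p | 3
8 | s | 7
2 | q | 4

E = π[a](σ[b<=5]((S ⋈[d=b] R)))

σ filters on b, owned by the right side.
E' = π[a]((S ⋈[d=b] σ[b<=5](R)))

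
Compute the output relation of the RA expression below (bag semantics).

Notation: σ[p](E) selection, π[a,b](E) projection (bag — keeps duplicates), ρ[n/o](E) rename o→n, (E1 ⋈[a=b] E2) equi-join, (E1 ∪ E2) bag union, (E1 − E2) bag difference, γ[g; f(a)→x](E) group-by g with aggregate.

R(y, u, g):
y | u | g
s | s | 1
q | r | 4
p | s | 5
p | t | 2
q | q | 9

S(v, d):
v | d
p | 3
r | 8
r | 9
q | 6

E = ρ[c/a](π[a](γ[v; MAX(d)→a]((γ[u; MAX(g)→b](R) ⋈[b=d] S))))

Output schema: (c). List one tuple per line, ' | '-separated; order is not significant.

Stepwise |·|:
  R → 5
  γ[u; MAX(g)→b](R) → 4
  S → 4
  (γ[u; MAX(g)→b](R) ⋈[b=d] S) → 1
  γ[v; MAX(d)→a]((γ[u; MAX(g)→b](R) ⋈[b=d] S)) → 1
  π[a](γ[v; MAX(d)→a]((γ[u; MAX(g)→b](R) ⋈[b=d] S))) → 1
  ρ[c/a](π[a](γ[v; MAX(d)→a]((γ[u; MAX(g)→b](R) ⋈[b=d] S)))) → 1

== RESULT ==
c
9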